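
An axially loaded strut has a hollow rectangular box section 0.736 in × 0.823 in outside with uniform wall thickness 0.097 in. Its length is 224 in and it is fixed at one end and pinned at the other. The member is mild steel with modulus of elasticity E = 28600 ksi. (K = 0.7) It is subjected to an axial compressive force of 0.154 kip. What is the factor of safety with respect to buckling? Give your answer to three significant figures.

n ≈ 1.42

Inner dimensions: h_i = 0.823 − 2×0.097 = 0.6290 in, b_i = 0.736 − 2×0.097 = 0.5420 in
Weak-axis I_min = (h_o·b_o³ − h_i·b_i³)/12 with b_o = 0.736, b_i = 0.5420 in (shorter outer/inner sides).
I_min = (0.823×0.736³ − 0.6290×0.5420³)/12 = 1.900×10^-2 in⁴
Effective length L_e = K·L = 0.7 × 224 = 156.8 in
P_cr = π²EI / L_e² = π² × 28600×10³ × 1.900×10^-2 / 156.8² = 218.1 lb
Factor of safety n = P_cr / P = 0.21811 / 0.154 = 1.42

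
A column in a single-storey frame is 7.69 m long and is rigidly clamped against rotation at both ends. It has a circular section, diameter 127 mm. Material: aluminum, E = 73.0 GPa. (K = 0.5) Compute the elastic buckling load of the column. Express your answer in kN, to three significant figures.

I = πd⁴/64 = π×127⁴/64 = 1.277×10^7 mm⁴
I = 1.277×10^7 mm⁴ = 1.277×10^-5 m⁴
Effective length L_e = K·L = 0.5 × 7.69 = 3.845 m
P_cr = π²EI / L_e² = π² × 73.0×10⁹ × 1.277×10^-5 / 3.845² = 6.223×10^5 N

P_cr ≈ 622 kN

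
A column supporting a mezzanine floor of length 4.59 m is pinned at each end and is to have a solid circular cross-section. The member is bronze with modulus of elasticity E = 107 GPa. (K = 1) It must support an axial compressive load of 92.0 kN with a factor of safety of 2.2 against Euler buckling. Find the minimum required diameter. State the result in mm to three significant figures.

d ≈ 95.2 mm

Required P_cr = n·P = 2.2 × 92.0 = 202.4 kN
L_e = K·L = 1 × 4.59 = 4.590 m
Required I = P_cr·L_e²/(π²E) = 2.024×10^5 × 4.590² / (π² × 1.07×10^11) = 4.038×10^-6 m⁴
I_req = 4.038×10^6 mm⁴
Solid circle: I = πd⁴/64  ⇒  d = (64I/π)^(1/4) = (64×4.038×10^6/π)^(1/4) = 95.2 mm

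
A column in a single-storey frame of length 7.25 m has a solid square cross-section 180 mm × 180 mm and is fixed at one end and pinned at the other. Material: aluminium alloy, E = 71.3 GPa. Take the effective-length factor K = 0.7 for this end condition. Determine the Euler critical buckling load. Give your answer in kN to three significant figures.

P_cr ≈ 2390 kN

I = a⁴/12 = 180⁴/12 = 8.748×10^7 mm⁴
I = 8.748×10^7 mm⁴ = 8.748×10^-5 m⁴
Effective length L_e = K·L = 0.7 × 7.25 = 5.075 m
P_cr = π²EI / L_e² = π² × 71.3×10⁹ × 8.748×10^-5 / 5.075² = 2.390×10^6 N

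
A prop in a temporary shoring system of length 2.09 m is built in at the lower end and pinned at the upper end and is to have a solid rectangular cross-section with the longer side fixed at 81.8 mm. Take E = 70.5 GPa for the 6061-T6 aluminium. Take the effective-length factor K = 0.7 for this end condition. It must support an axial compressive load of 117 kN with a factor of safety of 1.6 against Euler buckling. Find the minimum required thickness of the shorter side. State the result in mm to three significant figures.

Required P_cr = n·P = 1.6 × 117 = 187.2 kN
L_e = K·L = 0.7 × 2.09 = 1.463 m
Required I = P_cr·L_e²/(π²E) = 1.872×10^5 × 1.463² / (π² × 7.05×10^10) = 5.758×10^-7 m⁴
I_req = 5.758×10^5 mm⁴
Rectangle, weak axis: I_min = h·b³/12 with h = 81.8 mm fixed  ⇒  b = (12I/h)^(1/3) = 43.9 mm

b ≈ 43.9 mm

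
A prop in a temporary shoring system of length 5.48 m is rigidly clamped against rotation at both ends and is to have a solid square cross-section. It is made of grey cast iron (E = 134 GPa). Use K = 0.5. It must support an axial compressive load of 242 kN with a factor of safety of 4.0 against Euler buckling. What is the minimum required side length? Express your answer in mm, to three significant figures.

a ≈ 90.1 mm

Required P_cr = n·P = 4.0 × 242 = 968.0 kN
L_e = K·L = 0.5 × 5.48 = 2.740 m
Required I = P_cr·L_e²/(π²E) = 9.680×10^5 × 2.740² / (π² × 1.34×10^11) = 5.495×10^-6 m⁴
I_req = 5.495×10^6 mm⁴
Solid square: I = a⁴/12  ⇒  a = (12I)^(1/4) = (12×5.495×10^6)^(1/4) = 90.1 mm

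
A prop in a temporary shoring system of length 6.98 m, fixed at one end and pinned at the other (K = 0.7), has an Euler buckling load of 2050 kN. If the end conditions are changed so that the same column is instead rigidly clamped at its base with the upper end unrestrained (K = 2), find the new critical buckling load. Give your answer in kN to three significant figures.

P_cr ≈ 251 kN

P_cr ∝ 1/K², so P_cr,new = P_cr,old × (K_old/K_new)² = 2050 × (0.7/2)²
= 2050 × 0.1225 = 251 kN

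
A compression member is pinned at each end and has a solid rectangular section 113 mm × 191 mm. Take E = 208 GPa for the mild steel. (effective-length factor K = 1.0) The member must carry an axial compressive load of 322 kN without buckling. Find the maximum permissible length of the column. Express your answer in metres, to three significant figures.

Buckling occurs about the weak axis: I_min = h·b³/12 with b = 113 mm (the shorter side).
I_min = 191×113³/12 = 2.297×10^7 mm⁴
I = 2.297×10^-5 m⁴
At the buckling limit P_cr = P = 3.220×10^5 N
From P_cr = π²EI/(K·L)²:  L = (1/K)·√(π²EI/P_cr) = (1/1)·√(π²×2.08×10^11×2.297×10^-5/3.220×10^5)
L = 12.1 m

L_max ≈ 12.1 m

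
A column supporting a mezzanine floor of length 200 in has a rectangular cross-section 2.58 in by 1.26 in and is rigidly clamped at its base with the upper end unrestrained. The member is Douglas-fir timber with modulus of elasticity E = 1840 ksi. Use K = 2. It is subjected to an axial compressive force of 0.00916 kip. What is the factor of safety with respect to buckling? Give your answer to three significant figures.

Buckling occurs about the weak axis: I_min = h·b³/12 with b = 1.26 in (the shorter side).
I_min = 2.58×1.26³/12 = 0.4301 in⁴
Effective length L_e = K·L = 2 × 200 = 400.0 in
P_cr = π²EI / L_e² = π² × 1840×10³ × 0.4301 / 400.0² = 48.81 lb
Factor of safety n = P_cr / P = 0.048814 / 0.00916 = 5.33

n ≈ 5.33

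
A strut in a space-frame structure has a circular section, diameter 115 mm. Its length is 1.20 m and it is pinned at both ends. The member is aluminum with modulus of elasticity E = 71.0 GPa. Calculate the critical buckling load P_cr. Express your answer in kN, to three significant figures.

I = πd⁴/64 = π×115⁴/64 = 8.585×10^6 mm⁴
I = 8.585×10^6 mm⁴ = 8.585×10^-6 m⁴
Effective length L_e = K·L = 1 × 1.20 = 1.200 m
P_cr = π²EI / L_e² = π² × 71.0×10⁹ × 8.585×10^-6 / 1.200² = 4.178×10^6 N

P_cr ≈ 4180 kN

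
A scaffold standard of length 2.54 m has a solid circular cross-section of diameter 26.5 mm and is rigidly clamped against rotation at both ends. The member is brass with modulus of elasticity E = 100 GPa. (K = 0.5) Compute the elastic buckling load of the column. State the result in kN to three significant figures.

I = πd⁴/64 = π×26.5⁴/64 = 2.421×10^4 mm⁴
I = 2.421×10^4 mm⁴ = 2.421×10^-8 m⁴
Effective length L_e = K·L = 0.5 × 2.54 = 1.270 m
P_cr = π²EI / L_e² = π² × 100×10⁹ × 2.421×10^-8 / 1.270² = 1.481×10^4 N

P_cr ≈ 14.8 kN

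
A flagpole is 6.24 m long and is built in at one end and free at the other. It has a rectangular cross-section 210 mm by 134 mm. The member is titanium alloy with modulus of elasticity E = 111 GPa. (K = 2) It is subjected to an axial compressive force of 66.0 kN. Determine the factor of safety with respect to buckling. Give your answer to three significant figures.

n ≈ 4.49

Buckling occurs about the weak axis: I_min = h·b³/12 with b = 134 mm (the shorter side).
I_min = 210×134³/12 = 4.211×10^7 mm⁴
I = 4.211×10^7 mm⁴ = 4.211×10^-5 m⁴
Effective length L_e = K·L = 2 × 6.24 = 12.48 m
P_cr = π²EI / L_e² = π² × 111×10⁹ × 4.211×10^-5 / 12.48² = 2.962×10^5 N
Factor of safety n = P_cr / P = 296.17 / 66.0 = 4.49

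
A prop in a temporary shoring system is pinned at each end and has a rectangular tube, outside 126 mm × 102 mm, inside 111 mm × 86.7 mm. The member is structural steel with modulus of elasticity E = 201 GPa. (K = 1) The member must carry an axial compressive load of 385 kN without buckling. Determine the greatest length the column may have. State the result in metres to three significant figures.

L_max ≈ 5.13 m

Weak-axis I_min = (h_o·b_o³ − h_i·b_i³)/12 with b_o = 102, b_i = 86.70 mm (shorter outer/inner sides).
I_min = (126×102³ − 111.0×86.70³)/12 = 5.114×10^6 mm⁴
I = 5.114×10^-6 m⁴
At the buckling limit P_cr = P = 3.850×10^5 N
From P_cr = π²EI/(K·L)²:  L = (1/K)·√(π²EI/P_cr) = (1/1)·√(π²×2.01×10^11×5.114×10^-6/3.850×10^5)
L = 5.13 m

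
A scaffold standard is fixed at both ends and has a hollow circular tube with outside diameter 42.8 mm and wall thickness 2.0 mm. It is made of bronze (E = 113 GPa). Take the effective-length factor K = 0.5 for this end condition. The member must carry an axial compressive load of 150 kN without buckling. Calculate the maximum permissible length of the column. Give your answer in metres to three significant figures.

L_max ≈ 1.26 m

Inner diameter d_i = 42.8 − 2×2.0 = 38.80 mm
I = π(d_o⁴ − d_i⁴)/64 = π(42.8⁴ − 38.80⁴)/64 = 5.347×10^4 mm⁴
I = 5.347×10^-8 m⁴
At the buckling limit P_cr = P = 1.500×10^5 N
From P_cr = π²EI/(K·L)²:  L = (1/K)·√(π²EI/P_cr) = (1/0.5)·√(π²×1.13×10^11×5.347×10^-8/1.500×10^5)
L = 1.26 m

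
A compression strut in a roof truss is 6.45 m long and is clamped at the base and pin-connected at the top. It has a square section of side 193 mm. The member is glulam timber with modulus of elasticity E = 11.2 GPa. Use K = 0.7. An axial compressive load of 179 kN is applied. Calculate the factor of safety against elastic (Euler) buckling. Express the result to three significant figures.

I = a⁴/12 = 193⁴/12 = 1.156×10^8 mm⁴
I = 1.156×10^8 mm⁴ = 1.156×10^-4 m⁴
Effective length L_e = K·L = 0.7 × 6.45 = 4.515 m
P_cr = π²EI / L_e² = π² × 11.2×10⁹ × 1.156×10^-4 / 4.515² = 6.270×10^5 N
Factor of safety n = P_cr / P = 626.98 / 179 = 3.50

n ≈ 3.50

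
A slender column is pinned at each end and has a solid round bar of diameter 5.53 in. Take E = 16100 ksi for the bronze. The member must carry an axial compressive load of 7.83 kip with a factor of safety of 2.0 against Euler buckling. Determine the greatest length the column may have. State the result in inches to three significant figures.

L_max ≈ 682 in

I = πd⁴/64 = π×5.53⁴/64 = 45.91 in⁴
Required critical load P_cr = n·P = 2.0 × 7.83 = 15.66 kip = 1.566×10^4 lb
From P_cr = π²EI/(K·L)²:  L = (1/K)·√(π²EI/P_cr) = (1/1)·√(π²×1.61×10^7×45.91/1.566×10^4)
L = 682 in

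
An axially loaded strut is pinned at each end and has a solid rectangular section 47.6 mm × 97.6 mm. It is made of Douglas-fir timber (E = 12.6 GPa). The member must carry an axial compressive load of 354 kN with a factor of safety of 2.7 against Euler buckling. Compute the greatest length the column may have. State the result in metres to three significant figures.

Buckling occurs about the weak axis: I_min = h·b³/12 with b = 47.6 mm (the shorter side).
I_min = 97.6×47.6³/12 = 8.772×10^5 mm⁴
I = 8.772×10^-7 m⁴
Required critical load P_cr = n·P = 2.7 × 354 = 955.8 kN = 9.558×10^5 N
From P_cr = π²EI/(K·L)²:  L = (1/K)·√(π²EI/P_cr) = (1/1)·√(π²×1.26×10^10×8.772×10^-7/9.558×10^5)
L = 0.338 m

L_max ≈ 0.338 m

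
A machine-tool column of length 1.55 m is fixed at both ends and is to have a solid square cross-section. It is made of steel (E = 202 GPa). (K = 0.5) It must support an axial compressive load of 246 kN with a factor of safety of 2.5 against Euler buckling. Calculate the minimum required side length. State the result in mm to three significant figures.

a ≈ 38.6 mm

Required P_cr = n·P = 2.5 × 246 = 615.0 kN
L_e = K·L = 0.5 × 1.55 = 0.7750 m
Required I = P_cr·L_e²/(π²E) = 6.150×10^5 × 0.7750² / (π² × 2.02×10^11) = 1.853×10^-7 m⁴
I_req = 1.853×10^5 mm⁴
Solid square: I = a⁴/12  ⇒  a = (12I)^(1/4) = (12×1.853×10^5)^(1/4) = 38.6 mm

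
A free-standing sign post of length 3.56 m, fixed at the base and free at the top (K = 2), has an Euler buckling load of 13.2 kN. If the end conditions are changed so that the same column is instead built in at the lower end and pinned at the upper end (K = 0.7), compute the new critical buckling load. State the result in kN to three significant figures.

P_cr ∝ 1/K², so P_cr,new = P_cr,old × (K_old/K_new)² = 13.2 × (2/0.7)²
= 13.2 × 8.163 = 108 kN

P_cr ≈ 108 kN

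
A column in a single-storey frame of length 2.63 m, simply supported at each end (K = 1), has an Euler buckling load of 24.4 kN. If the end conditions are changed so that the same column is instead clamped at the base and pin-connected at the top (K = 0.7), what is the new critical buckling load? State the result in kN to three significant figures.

P_cr ∝ 1/K², so P_cr,new = P_cr,old × (K_old/K_new)² = 24.4 × (1/0.7)²
= 24.4 × 2.041 = 49.8 kN

P_cr ≈ 49.8 kN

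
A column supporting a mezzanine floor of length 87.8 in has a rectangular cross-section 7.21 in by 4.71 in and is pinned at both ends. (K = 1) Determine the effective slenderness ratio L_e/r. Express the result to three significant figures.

λ ≈ 64.6

Buckling occurs about the weak axis: I_min = h·b³/12 with b = 4.71 in (the shorter side).
I_min = 7.21×4.71³/12 = 62.78 in⁴
A = 33.96 in²;  r_min = √(I/A) = √(62.78/33.96) = 1.360 in
L_e = K·L = 1 × 87.8 = 87.80 in
λ = L_e / r_min = 87.800 / 1.360 = 64.6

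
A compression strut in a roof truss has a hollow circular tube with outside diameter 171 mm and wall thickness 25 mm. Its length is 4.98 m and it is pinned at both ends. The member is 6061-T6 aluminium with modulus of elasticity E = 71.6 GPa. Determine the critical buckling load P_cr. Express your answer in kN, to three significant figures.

Inner diameter d_i = 171 − 2×25 = 121.0 mm
I = π(d_o⁴ − d_i⁴)/64 = π(171⁴ − 121.0⁴)/64 = 3.145×10^7 mm⁴
I = 3.145×10^7 mm⁴ = 3.145×10^-5 m⁴
Effective length L_e = K·L = 1 × 4.98 = 4.980 m
P_cr = π²EI / L_e² = π² × 71.6×10⁹ × 3.145×10^-5 / 4.980² = 8.961×10^5 N

P_cr ≈ 896 kN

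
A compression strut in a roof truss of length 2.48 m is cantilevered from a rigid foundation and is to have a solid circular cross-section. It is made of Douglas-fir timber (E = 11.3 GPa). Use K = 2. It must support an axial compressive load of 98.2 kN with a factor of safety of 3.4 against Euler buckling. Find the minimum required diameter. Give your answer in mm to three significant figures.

Required P_cr = n·P = 3.4 × 98.2 = 333.9 kN
L_e = K·L = 2 × 2.48 = 4.960 m
Required I = P_cr·L_e²/(π²E) = 3.339×10^5 × 4.960² / (π² × 1.13×10^10) = 7.365×10^-5 m⁴
I_req = 7.365×10^7 mm⁴
Solid circle: I = πd⁴/64  ⇒  d = (64I/π)^(1/4) = (64×7.365×10^7/π)^(1/4) = 197 mm

d ≈ 197 mm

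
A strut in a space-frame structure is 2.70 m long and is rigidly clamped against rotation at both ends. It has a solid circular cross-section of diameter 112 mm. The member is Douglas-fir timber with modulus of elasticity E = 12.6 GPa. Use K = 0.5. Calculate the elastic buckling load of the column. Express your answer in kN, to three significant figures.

I = πd⁴/64 = π×112⁴/64 = 7.724×10^6 mm⁴
I = 7.724×10^6 mm⁴ = 7.724×10^-6 m⁴
Effective length L_e = K·L = 0.5 × 2.70 = 1.350 m
P_cr = π²EI / L_e² = π² × 12.6×10⁹ × 7.724×10^-6 / 1.350² = 5.270×10^5 N

P_cr ≈ 527 kN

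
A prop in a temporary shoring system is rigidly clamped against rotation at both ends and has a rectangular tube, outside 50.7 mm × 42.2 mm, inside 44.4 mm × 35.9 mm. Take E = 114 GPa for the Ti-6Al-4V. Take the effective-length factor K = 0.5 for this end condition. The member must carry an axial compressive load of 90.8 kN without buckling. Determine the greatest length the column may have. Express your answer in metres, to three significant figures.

Weak-axis I_min = (h_o·b_o³ − h_i·b_i³)/12 with b_o = 42.2, b_i = 35.90 mm (shorter outer/inner sides).
I_min = (50.7×42.2³ − 44.40×35.90³)/12 = 1.463×10^5 mm⁴
I = 1.463×10^-7 m⁴
At the buckling limit P_cr = P = 9.080×10^4 N
From P_cr = π²EI/(K·L)²:  L = (1/K)·√(π²EI/P_cr) = (1/0.5)·√(π²×1.14×10^11×1.463×10^-7/9.080×10^4)
L = 2.69 m

L_max ≈ 2.69 m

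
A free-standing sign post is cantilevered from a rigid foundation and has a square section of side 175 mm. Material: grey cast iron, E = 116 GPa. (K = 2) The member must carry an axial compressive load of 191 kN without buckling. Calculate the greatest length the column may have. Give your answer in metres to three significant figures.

I = a⁴/12 = 175⁴/12 = 7.816×10^7 mm⁴
I = 7.816×10^-5 m⁴
At the buckling limit P_cr = P = 1.910×10^5 N
From P_cr = π²EI/(K·L)²:  L = (1/K)·√(π²EI/P_cr) = (1/2)·√(π²×1.16×10^11×7.816×10^-5/1.910×10^5)
L = 10.8 m

L_max ≈ 10.8 m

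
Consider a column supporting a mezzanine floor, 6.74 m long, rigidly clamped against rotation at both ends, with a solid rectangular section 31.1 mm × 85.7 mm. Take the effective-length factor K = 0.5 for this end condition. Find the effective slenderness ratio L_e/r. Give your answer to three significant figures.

λ ≈ 375

For a rectangle r_min = b/√12 = 31.1/√12 = 8.978 mm
L_e = K·L = 0.5 × 6.74 m = 3.370 m = 3370.0 mm
λ = L_e / r_min = 3370.0 / 8.978 = 375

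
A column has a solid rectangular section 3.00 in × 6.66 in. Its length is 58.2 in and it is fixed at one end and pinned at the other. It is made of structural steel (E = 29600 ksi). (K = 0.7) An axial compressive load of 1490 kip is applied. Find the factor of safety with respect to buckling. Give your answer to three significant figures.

n ≈ 1.77

Buckling occurs about the weak axis: I_min = h·b³/12 with b = 3.00 in (the shorter side).
I_min = 6.66×3.00³/12 = 14.98 in⁴
Effective length L_e = K·L = 0.7 × 58.2 = 40.74 in
P_cr = π²EI / L_e² = π² × 29600×10³ × 14.98 / 40.74² = 2.638×10^6 lb
Factor of safety n = P_cr / P = 2637.6 / 1490 = 1.77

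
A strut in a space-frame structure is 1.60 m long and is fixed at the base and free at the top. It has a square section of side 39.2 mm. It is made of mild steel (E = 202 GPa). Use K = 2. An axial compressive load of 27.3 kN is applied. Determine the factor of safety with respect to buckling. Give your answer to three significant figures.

I = a⁴/12 = 39.2⁴/12 = 1.968×10^5 mm⁴
I = 1.968×10^5 mm⁴ = 1.968×10^-7 m⁴
Effective length L_e = K·L = 2 × 1.60 = 3.200 m
P_cr = π²EI / L_e² = π² × 202×10⁹ × 1.968×10^-7 / 3.200² = 3.831×10^4 N
Factor of safety n = P_cr / P = 38.310 / 27.3 = 1.40

n ≈ 1.40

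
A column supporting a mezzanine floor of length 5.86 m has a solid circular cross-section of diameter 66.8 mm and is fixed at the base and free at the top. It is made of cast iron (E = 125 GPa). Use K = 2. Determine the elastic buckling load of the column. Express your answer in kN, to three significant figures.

I = πd⁴/64 = π×66.8⁴/64 = 9.774×10^5 mm⁴
I = 9.774×10^5 mm⁴ = 9.774×10^-7 m⁴
Effective length L_e = K·L = 2 × 5.86 = 11.72 m
P_cr = π²EI / L_e² = π² × 125×10⁹ × 9.774×10^-7 / 11.72² = 8.779×10^3 N

P_cr ≈ 8.78 kN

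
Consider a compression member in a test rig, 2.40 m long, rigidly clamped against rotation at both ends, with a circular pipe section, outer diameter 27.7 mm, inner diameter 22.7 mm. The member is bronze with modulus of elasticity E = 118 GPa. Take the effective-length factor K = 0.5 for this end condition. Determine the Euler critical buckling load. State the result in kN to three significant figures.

d_o = 27.7 mm, d_i = 22.7 mm
I = π(d_o⁴ − d_i⁴)/64 = π(27.7⁴ − 22.70⁴)/64 = 1.587×10^4 mm⁴
I = 1.587×10^4 mm⁴ = 1.587×10^-8 m⁴
Effective length L_e = K·L = 0.5 × 2.40 = 1.200 m
P_cr = π²EI / L_e² = π² × 118×10⁹ × 1.587×10^-8 / 1.200² = 1.283×10^4 N

P_cr ≈ 12.8 kN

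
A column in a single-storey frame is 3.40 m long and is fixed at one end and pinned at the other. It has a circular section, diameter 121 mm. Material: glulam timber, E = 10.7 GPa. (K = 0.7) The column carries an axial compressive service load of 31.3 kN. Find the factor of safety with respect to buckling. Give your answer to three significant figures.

n ≈ 6.27

I = πd⁴/64 = π×121⁴/64 = 1.052×10^7 mm⁴
I = 1.052×10^7 mm⁴ = 1.052×10^-5 m⁴
Effective length L_e = K·L = 0.7 × 3.40 = 2.380 m
P_cr = π²EI / L_e² = π² × 10.7×10⁹ × 1.052×10^-5 / 2.380² = 1.962×10^5 N
Factor of safety n = P_cr / P = 196.17 / 31.3 = 6.27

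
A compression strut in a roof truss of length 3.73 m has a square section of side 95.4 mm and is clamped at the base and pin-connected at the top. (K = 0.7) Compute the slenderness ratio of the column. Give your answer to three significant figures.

λ ≈ 94.8

For a square r = a/√12 = 95.4/√12 = 27.54 mm
L_e = K·L = 0.7 × 3.73 m = 2.611 m = 2611.0 mm
λ = L_e / r_min = 2611.0 / 27.54 = 94.8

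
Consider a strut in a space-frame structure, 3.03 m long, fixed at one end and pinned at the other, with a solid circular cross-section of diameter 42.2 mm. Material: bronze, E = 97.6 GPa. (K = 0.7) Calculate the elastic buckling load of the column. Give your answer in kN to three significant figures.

P_cr ≈ 33.3 kN

I = πd⁴/64 = π×42.2⁴/64 = 1.557×10^5 mm⁴
I = 1.557×10^5 mm⁴ = 1.557×10^-7 m⁴
Effective length L_e = K·L = 0.7 × 3.03 = 2.121 m
P_cr = π²EI / L_e² = π² × 97.6×10⁹ × 1.557×10^-7 / 2.121² = 3.333×10^4 N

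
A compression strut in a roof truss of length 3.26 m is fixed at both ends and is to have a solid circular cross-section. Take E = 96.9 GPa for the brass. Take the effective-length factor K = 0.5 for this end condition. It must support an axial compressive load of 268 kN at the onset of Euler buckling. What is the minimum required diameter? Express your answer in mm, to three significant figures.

d ≈ 62.4 mm

L_e = K·L = 0.5 × 3.26 = 1.630 m
Required I = P_cr·L_e²/(π²E) = 2.680×10^5 × 1.630² / (π² × 9.69×10^10) = 7.445×10^-7 m⁴
I_req = 7.445×10^5 mm⁴
Solid circle: I = πd⁴/64  ⇒  d = (64I/π)^(1/4) = (64×7.445×10^5/π)^(1/4) = 62.4 mm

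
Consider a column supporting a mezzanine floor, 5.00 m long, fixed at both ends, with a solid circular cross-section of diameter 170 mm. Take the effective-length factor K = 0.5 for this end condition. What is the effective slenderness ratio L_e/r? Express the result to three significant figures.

I = πd⁴/64 = π×170⁴/64 = 4.100×10^7 mm⁴
A = 2.270×10^4 mm²;  r_min = √(I/A) = √(4.100×10^7/2.270×10^4) = 42.50 mm
L_e = K·L = 0.5 × 5.00 m = 2.500 m = 2500.0 mm
λ = L_e / r_min = 2500.0 / 42.50 = 58.8

λ ≈ 58.8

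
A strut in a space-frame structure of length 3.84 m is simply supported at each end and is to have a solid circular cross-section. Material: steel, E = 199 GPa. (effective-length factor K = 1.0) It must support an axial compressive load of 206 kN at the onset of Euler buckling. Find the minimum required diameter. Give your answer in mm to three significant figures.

L_e = K·L = 1 × 3.84 = 3.840 m
Required I = P_cr·L_e²/(π²E) = 2.060×10^5 × 3.840² / (π² × 1.99×10^11) = 1.547×10^-6 m⁴
I_req = 1.547×10^6 mm⁴
Solid circle: I = πd⁴/64  ⇒  d = (64I/π)^(1/4) = (64×1.547×10^6/π)^(1/4) = 74.9 mm

d ≈ 74.9 mm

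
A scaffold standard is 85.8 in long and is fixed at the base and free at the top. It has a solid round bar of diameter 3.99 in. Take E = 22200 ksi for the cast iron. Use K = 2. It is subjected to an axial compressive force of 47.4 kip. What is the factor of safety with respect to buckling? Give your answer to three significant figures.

I = πd⁴/64 = π×3.99⁴/64 = 12.44 in⁴
Effective length L_e = K·L = 2 × 85.8 = 171.6 in
P_cr = π²EI / L_e² = π² × 22200×10³ × 12.44 / 171.6² = 9.257×10^4 lb
Factor of safety n = P_cr / P = 92.572 / 47.4 = 1.95

n ≈ 1.95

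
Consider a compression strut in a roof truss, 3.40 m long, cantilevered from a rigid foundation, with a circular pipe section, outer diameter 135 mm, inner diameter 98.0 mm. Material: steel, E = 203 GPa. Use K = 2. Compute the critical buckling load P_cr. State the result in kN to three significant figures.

P_cr ≈ 510 kN

d_o = 135 mm, d_i = 98.0 mm
I = π(d_o⁴ − d_i⁴)/64 = π(135⁴ − 98.00⁴)/64 = 1.178×10^7 mm⁴
I = 1.178×10^7 mm⁴ = 1.178×10^-5 m⁴
Effective length L_e = K·L = 2 × 3.40 = 6.800 m
P_cr = π²EI / L_e² = π² × 203×10⁹ × 1.178×10^-5 / 6.800² = 5.103×10^5 N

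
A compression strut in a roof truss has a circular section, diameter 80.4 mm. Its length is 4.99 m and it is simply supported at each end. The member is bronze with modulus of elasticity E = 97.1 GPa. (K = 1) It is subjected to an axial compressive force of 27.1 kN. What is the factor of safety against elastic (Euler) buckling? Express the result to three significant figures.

I = πd⁴/64 = π×80.4⁴/64 = 2.051×10^6 mm⁴
I = 2.051×10^6 mm⁴ = 2.051×10^-6 m⁴
Effective length L_e = K·L = 1 × 4.99 = 4.990 m
P_cr = π²EI / L_e² = π² × 97.1×10⁹ × 2.051×10^-6 / 4.990² = 7.894×10^4 N
Factor of safety n = P_cr / P = 78.943 / 27.1 = 2.91

n ≈ 2.91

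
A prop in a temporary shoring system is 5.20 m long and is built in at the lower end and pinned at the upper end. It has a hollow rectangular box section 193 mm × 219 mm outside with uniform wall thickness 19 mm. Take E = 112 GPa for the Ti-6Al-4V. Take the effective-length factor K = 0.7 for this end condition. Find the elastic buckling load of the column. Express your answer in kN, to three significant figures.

Inner dimensions: h_i = 219 − 2×19 = 181.0 mm, b_i = 193 − 2×19 = 155.0 mm
Weak-axis I_min = (h_o·b_o³ − h_i·b_i³)/12 with b_o = 193, b_i = 155.0 mm (shorter outer/inner sides).
I_min = (219×193³ − 181.0×155.0³)/12 = 7.503×10^7 mm⁴
I = 7.503×10^7 mm⁴ = 7.503×10^-5 m⁴
Effective length L_e = K·L = 0.7 × 5.20 = 3.640 m
P_cr = π²EI / L_e² = π² × 112×10⁹ × 7.503×10^-5 / 3.640² = 6.260×10^6 N

P_cr ≈ 6260 kN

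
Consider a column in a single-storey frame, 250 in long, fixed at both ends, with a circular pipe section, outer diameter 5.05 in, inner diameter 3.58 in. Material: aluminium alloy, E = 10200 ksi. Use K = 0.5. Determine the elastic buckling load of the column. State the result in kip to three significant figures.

P_cr ≈ 154 kip

d_o = 5.05 in, d_i = 3.58 in
I = π(d_o⁴ − d_i⁴)/64 = π(5.05⁴ − 3.580⁴)/64 = 23.86 in⁴
Effective length L_e = K·L = 0.5 × 250 = 125.0 in
P_cr = π²EI / L_e² = π² × 10200×10³ × 23.86 / 125.0² = 1.537×10^5 lb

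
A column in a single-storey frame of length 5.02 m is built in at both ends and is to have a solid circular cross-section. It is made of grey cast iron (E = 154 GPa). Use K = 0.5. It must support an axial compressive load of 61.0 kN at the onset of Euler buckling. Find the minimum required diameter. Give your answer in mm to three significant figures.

d ≈ 47.6 mm

L_e = K·L = 0.5 × 5.02 = 2.510 m
Required I = P_cr·L_e²/(π²E) = 6.100×10^4 × 2.510² / (π² × 1.54×10^11) = 2.528×10^-7 m⁴
I_req = 2.528×10^5 mm⁴
Solid circle: I = πd⁴/64  ⇒  d = (64I/π)^(1/4) = (64×2.528×10^5/π)^(1/4) = 47.6 mm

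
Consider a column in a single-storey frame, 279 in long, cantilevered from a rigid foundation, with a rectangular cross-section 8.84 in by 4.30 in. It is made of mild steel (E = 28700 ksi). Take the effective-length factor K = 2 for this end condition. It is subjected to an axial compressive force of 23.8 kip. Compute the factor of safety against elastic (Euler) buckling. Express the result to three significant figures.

n ≈ 2.24

Buckling occurs about the weak axis: I_min = h·b³/12 with b = 4.30 in (the shorter side).
I_min = 8.84×4.30³/12 = 58.57 in⁴
Effective length L_e = K·L = 2 × 279 = 558.0 in
P_cr = π²EI / L_e² = π² × 28700×10³ × 58.57 / 558.0² = 5.328×10^4 lb
Factor of safety n = P_cr / P = 53.283 / 23.8 = 2.24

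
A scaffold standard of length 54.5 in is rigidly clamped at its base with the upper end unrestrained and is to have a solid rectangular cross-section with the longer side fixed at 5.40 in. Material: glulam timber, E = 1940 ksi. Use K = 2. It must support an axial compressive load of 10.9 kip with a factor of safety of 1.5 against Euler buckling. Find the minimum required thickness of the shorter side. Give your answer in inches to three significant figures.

Required P_cr = n·P = 1.5 × 10.9 = 16.35 kip
L_e = K·L = 2 × 54.5 = 109.0 in
Required I = P_cr·L_e²/(π²E) = 1.635×10^4 × 109.0² / (π² × 1.94×10^6) = 10.15 in⁴
Rectangle, weak axis: I_min = h·b³/12 with h = 5.40 in fixed  ⇒  b = (12I/h)^(1/3) = 2.83 in

b ≈ 2.83 in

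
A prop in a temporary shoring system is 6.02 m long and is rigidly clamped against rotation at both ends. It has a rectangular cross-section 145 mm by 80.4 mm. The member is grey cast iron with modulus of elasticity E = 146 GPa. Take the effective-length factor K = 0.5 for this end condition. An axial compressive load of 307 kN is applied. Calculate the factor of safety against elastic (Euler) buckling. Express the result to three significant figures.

n ≈ 3.25

Buckling occurs about the weak axis: I_min = h·b³/12 with b = 80.4 mm (the shorter side).
I_min = 145×80.4³/12 = 6.280×10^6 mm⁴
I = 6.280×10^6 mm⁴ = 6.280×10^-6 m⁴
Effective length L_e = K·L = 0.5 × 6.02 = 3.010 m
P_cr = π²EI / L_e² = π² × 146×10⁹ × 6.280×10^-6 / 3.010² = 9.988×10^5 N
Factor of safety n = P_cr / P = 998.79 / 307 = 3.25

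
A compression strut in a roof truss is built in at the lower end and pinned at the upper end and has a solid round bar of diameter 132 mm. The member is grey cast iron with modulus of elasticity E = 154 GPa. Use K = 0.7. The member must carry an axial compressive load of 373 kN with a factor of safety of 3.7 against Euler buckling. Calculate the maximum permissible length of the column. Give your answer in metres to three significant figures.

L_max ≈ 5.79 m

I = πd⁴/64 = π×132⁴/64 = 1.490×10^7 mm⁴
I = 1.490×10^-5 m⁴
Required critical load P_cr = n·P = 3.7 × 373 = 1380 kN = 1.380×10^6 N
From P_cr = π²EI/(K·L)²:  L = (1/K)·√(π²EI/P_cr) = (1/0.7)·√(π²×1.54×10^11×1.490×10^-5/1.380×10^6)
L = 5.79 m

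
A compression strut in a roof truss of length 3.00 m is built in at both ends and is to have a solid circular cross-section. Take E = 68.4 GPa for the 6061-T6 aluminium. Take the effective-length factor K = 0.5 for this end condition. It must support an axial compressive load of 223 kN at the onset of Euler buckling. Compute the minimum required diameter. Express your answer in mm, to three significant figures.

L_e = K·L = 0.5 × 3.00 = 1.500 m
Required I = P_cr·L_e²/(π²E) = 2.230×10^5 × 1.500² / (π² × 6.84×10^10) = 7.432×10^-7 m⁴
I_req = 7.432×10^5 mm⁴
Solid circle: I = πd⁴/64  ⇒  d = (64I/π)^(1/4) = (64×7.432×10^5/π)^(1/4) = 62.4 mm

d ≈ 62.4 mm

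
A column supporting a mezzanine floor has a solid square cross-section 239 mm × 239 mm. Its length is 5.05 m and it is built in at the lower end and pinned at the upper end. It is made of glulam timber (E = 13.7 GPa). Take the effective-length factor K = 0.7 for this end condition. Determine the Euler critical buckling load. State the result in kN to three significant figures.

P_cr ≈ 2940 kN

I = a⁴/12 = 239⁴/12 = 2.719×10^8 mm⁴
I = 2.719×10^8 mm⁴ = 2.719×10^-4 m⁴
Effective length L_e = K·L = 0.7 × 5.05 = 3.535 m
P_cr = π²EI / L_e² = π² × 13.7×10⁹ × 2.719×10^-4 / 3.535² = 2.942×10^6 N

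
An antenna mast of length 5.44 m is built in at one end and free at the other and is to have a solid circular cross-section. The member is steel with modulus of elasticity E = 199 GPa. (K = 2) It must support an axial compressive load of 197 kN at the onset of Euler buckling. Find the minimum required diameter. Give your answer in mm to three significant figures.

L_e = K·L = 2 × 5.44 = 10.88 m
Required I = P_cr·L_e²/(π²E) = 1.970×10^5 × 10.88² / (π² × 1.99×10^11) = 1.187×10^-5 m⁴
I_req = 1.187×10^7 mm⁴
Solid circle: I = πd⁴/64  ⇒  d = (64I/π)^(1/4) = (64×1.187×10^7/π)^(1/4) = 125 mm

d ≈ 125 mm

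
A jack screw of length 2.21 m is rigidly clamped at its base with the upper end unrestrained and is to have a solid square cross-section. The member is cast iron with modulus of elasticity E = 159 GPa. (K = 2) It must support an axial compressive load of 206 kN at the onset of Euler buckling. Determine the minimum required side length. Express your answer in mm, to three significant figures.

L_e = K·L = 2 × 2.21 = 4.420 m
Required I = P_cr·L_e²/(π²E) = 2.060×10^5 × 4.420² / (π² × 1.59×10^11) = 2.565×10^-6 m⁴
I_req = 2.565×10^6 mm⁴
Solid square: I = a⁴/12  ⇒  a = (12I)^(1/4) = (12×2.565×10^6)^(1/4) = 74.5 mm

a ≈ 74.5 mm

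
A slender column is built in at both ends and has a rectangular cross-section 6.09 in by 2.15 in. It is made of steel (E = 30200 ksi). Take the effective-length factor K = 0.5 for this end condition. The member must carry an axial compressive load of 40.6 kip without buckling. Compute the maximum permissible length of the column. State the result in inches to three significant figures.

L_max ≈ 385 in

Buckling occurs about the weak axis: I_min = h·b³/12 with b = 2.15 in (the shorter side).
I_min = 6.09×2.15³/12 = 5.044 in⁴
At the buckling limit P_cr = P = 4.060×10^4 lb
From P_cr = π²EI/(K·L)²:  L = (1/K)·√(π²EI/P_cr) = (1/0.5)·√(π²×3.02×10^7×5.044/4.060×10^4)
L = 385 in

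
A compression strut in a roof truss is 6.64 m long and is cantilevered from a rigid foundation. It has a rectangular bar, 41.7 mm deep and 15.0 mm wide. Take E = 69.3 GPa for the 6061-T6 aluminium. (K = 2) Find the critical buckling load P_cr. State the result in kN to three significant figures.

P_cr ≈ 0.0455 kN

Buckling occurs about the weak axis: I_min = h·b³/12 with b = 15.0 mm (the shorter side).
I_min = 41.7×15.0³/12 = 1.173×10^4 mm⁴
I = 1.173×10^4 mm⁴ = 1.173×10^-8 m⁴
Effective length L_e = K·L = 2 × 6.64 = 13.28 m
P_cr = π²EI / L_e² = π² × 69.3×10⁹ × 1.173×10^-8 / 13.28² = 45.48 N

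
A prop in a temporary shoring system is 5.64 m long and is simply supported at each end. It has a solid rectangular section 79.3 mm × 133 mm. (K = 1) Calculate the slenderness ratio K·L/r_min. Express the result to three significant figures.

λ ≈ 246

For a rectangle r_min = b/√12 = 79.3/√12 = 22.89 mm
L_e = K·L = 1 × 5.64 m = 5.640 m = 5640.0 mm
λ = L_e / r_min = 5640.0 / 22.89 = 246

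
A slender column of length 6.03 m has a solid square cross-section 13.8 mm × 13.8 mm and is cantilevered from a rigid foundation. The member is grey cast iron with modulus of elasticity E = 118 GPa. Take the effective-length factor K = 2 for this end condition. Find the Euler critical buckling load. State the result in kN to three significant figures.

I = a⁴/12 = 13.8⁴/12 = 3.022×10^3 mm⁴
I = 3.022×10^3 mm⁴ = 3.022×10^-9 m⁴
Effective length L_e = K·L = 2 × 6.03 = 12.06 m
P_cr = π²EI / L_e² = π² × 118×10⁹ × 3.022×10^-9 / 12.06² = 24.20 N

P_cr ≈ 0.0242 kN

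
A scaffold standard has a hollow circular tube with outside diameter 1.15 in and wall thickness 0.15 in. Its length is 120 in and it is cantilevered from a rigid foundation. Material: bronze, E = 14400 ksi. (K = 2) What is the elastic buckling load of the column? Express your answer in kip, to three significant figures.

Inner diameter d_i = 1.15 − 2×0.15 = 0.8500 in
I = π(d_o⁴ − d_i⁴)/64 = π(1.15⁴ − 0.8500⁴)/64 = 6.023×10^-2 in⁴
Effective length L_e = K·L = 2 × 120 = 240.0 in
P_cr = π²EI / L_e² = π² × 14400×10³ × 6.023×10^-2 / 240.0² = 148.6 lb

P_cr ≈ 0.149 kip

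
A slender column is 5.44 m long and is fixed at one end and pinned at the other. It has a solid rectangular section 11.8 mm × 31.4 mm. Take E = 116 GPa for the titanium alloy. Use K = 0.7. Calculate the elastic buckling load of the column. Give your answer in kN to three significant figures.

P_cr ≈ 0.339 kN

Buckling occurs about the weak axis: I_min = h·b³/12 with b = 11.8 mm (the shorter side).
I_min = 31.4×11.8³/12 = 4.299×10^3 mm⁴
I = 4.299×10^3 mm⁴ = 4.299×10^-9 m⁴
Effective length L_e = K·L = 0.7 × 5.44 = 3.808 m
P_cr = π²EI / L_e² = π² × 116×10⁹ × 4.299×10^-9 / 3.808² = 339.4 N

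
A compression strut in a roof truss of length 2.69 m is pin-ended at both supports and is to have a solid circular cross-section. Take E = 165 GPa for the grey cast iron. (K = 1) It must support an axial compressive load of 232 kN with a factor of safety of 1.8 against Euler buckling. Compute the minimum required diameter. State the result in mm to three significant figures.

d ≈ 78.4 mm

Required P_cr = n·P = 1.8 × 232 = 417.6 kN
L_e = K·L = 1 × 2.69 = 2.690 m
Required I = P_cr·L_e²/(π²E) = 4.176×10^5 × 2.690² / (π² × 1.65×10^11) = 1.856×10^-6 m⁴
I_req = 1.856×10^6 mm⁴
Solid circle: I = πd⁴/64  ⇒  d = (64I/π)^(1/4) = (64×1.856×10^6/π)^(1/4) = 78.4 mm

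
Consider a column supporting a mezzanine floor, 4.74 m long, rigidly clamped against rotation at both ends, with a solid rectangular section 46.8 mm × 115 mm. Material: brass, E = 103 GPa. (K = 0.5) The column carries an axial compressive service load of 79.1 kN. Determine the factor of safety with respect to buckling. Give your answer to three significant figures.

n ≈ 2.25

Buckling occurs about the weak axis: I_min = h·b³/12 with b = 46.8 mm (the shorter side).
I_min = 115×46.8³/12 = 9.823×10^5 mm⁴
I = 9.823×10^5 mm⁴ = 9.823×10^-7 m⁴
Effective length L_e = K·L = 0.5 × 4.74 = 2.370 m
P_cr = π²EI / L_e² = π² × 103×10⁹ × 9.823×10^-7 / 2.370² = 1.778×10^5 N
Factor of safety n = P_cr / P = 177.78 / 79.1 = 2.25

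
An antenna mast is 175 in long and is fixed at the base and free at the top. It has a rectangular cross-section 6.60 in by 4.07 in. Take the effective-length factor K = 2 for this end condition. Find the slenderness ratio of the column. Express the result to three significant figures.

λ ≈ 298

For a rectangle r_min = b/√12 = 4.07/√12 = 1.175 in
L_e = K·L = 2 × 175 = 350.0 in
λ = L_e / r_min = 350.00 / 1.175 = 298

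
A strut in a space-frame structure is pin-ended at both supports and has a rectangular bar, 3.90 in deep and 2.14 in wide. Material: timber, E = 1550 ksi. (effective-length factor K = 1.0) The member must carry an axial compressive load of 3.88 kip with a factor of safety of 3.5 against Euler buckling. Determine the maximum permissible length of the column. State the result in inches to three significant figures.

Buckling occurs about the weak axis: I_min = h·b³/12 with b = 2.14 in (the shorter side).
I_min = 3.90×2.14³/12 = 3.185 in⁴
Required critical load P_cr = n·P = 3.5 × 3.88 = 13.58 kip = 1.358×10^4 lb
From P_cr = π²EI/(K·L)²:  L = (1/K)·√(π²EI/P_cr) = (1/1)·√(π²×1.55×10^6×3.185/1.358×10^4)
L = 59.9 in

L_max ≈ 59.9 in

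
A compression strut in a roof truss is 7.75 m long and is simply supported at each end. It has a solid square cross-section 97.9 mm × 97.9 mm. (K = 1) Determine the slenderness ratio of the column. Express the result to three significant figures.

λ ≈ 274

I = a⁴/12 = 97.9⁴/12 = 7.655×10^6 mm⁴
A = 9.584×10^3 mm²;  r_min = √(I/A) = √(7.655×10^6/9.584×10^3) = 28.26 mm
L_e = K·L = 1 × 7.75 m = 7.750 m = 7750.0 mm
λ = L_e / r_min = 7750.0 / 28.26 = 274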